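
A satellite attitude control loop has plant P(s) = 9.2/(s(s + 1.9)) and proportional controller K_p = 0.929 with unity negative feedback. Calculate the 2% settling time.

Closed-loop characteristic equation: s² + 1.9s + 8.547 = 0, so ω_n = 2.923 rad/s and ζ = 1.9/(2·2.923) = 0.325.
2% settling time T_s ≈ 4/(ζω_n) = 4/0.95 = 4.21 s.

T_s ≈ 4.21 s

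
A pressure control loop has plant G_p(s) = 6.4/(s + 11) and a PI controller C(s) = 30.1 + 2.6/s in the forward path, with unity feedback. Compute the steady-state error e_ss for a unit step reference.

0

The open loop C(s)G_p(s) has a pole at the origin (type 1), so the static position error constant is infinite and e_ss = 1/(1+∞) = 0.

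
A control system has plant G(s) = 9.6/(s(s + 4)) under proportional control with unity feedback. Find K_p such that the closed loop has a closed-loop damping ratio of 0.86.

K_p = 0.563

Closed-loop characteristic equation: s² + 4s + K_p·9.6 = 0.
So ω_n = √(9.6K_p) and 2ζω_n = 4, giving ζ = 4/(2√(9.6K_p)).
Setting ζ = 0.86: √(9.6K_p) = 4/(2·0.86) = 2.326, so K_p = 5.408/9.6 = 0.563.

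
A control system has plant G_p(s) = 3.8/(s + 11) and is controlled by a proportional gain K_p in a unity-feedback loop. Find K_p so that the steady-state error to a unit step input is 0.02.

K_p = 142

For a type-0 loop with proportional control, e_ss = 1/(1 + K_p·G_p(0)).
G_p(0) = 0.3455. Require 1/(1 + K_p·0.3455) = 0.02, so 1 + 0.3455·K_p = 50.
K_p = (50 − 1)/0.3455 = 142.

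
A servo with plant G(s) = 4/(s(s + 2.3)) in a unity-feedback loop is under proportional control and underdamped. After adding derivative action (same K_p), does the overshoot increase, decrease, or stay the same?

decrease

With PD the characteristic equation becomes s² + (a + K·K_d)s + K·K_p = 0; the damping term grows, ζ rises, overshoot falls.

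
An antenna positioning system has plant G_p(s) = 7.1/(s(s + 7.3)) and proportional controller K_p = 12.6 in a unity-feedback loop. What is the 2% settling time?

The closed-loop denominator s² + 7.3s + 89.46 gives ω_n = √89.46 = 9.458 and ζ = 7.3/(2ω_n) = 0.3859.
2% settling time T_s ≈ 4/(ζω_n) = 4/3.65 = 1.1 s.

T_s ≈ 1.1 s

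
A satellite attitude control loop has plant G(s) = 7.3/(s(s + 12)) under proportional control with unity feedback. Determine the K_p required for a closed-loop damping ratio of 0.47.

K_p = 22.3

Closed-loop characteristic equation: s² + 12s + K_p·7.3 = 0.
So ω_n = √(7.3K_p) and 2ζω_n = 12, giving ζ = 12/(2√(7.3K_p)).
Setting ζ = 0.47: √(7.3K_p) = 12/(2·0.47) = 12.77, so K_p = 163/7.3 = 22.3.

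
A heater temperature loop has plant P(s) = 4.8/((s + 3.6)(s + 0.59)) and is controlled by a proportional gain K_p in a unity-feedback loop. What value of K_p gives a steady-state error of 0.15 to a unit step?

Steady-state error for a unit step on this type-0 loop is 1/(1 + K_p·P(0)).
P(0) = 2.26. Require 1/(1 + K_p·2.26) = 0.15, so 1 + 2.26·K_p = 6.667.
K_p = (6.667 − 1)/2.26 = 2.51.

K_p = 2.51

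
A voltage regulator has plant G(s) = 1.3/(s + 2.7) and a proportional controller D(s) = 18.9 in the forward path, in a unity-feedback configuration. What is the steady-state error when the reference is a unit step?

The loop is type 0. Static position error constant K_pos = D(0)·G(0) = 18.9·0.4815 = 9.1.
Steady-state error to a unit step: e_ss = 1/(1+K_pos) = 1/10.1 = 0.099.

0.099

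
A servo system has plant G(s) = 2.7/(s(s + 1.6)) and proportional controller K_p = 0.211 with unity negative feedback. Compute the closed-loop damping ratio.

1 + K_p·G(s) = 0 gives s² + 1.6s + 0.5697 = 0.
Matching s² + 2ζω_n s + ω_n²: ω_n = √0.5697 = 0.7548 rad/s and 2ζω_n = 1.6, so ζ = 1.6/(2·0.7548) = 1.06.

ζ = 1.06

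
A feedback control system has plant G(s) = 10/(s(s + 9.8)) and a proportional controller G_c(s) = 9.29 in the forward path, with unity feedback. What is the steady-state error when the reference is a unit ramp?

The loop has one pole at the origin (type 1). Velocity error constant K_v = lim_{s→0} s·G_c(s)G(s) = 9.29·10/9.8 = 9.48.
Steady-state error to a unit ramp: e_ss = 1/K_v = 0.105.

0.105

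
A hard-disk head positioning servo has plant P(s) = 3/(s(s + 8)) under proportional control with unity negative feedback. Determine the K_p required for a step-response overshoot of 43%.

K_p = 79.2

From %OS = 100·exp(−πζ/√(1−ζ²)) = 43%, ζ = −ln(0.43)/√(π²+ln²(0.43)) = 0.2594.
Characteristic equation s² + 8s + 3K_p = 0 gives ζ = 8/(2√(3K_p)).
Setting ζ = 0.2594: √(3K_p) = 8/(2·0.2594) = 15.42, so K_p = 237.7/3 = 79.2.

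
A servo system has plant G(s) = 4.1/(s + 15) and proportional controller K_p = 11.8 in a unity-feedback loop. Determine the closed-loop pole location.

s = -63.38

Closed-loop transfer function: T(s) = K_p·G(s)/(1 + K_p·G(s)) = 48.38/(s + 15 + 48.38) = 48.38/(s + 63.38).
The closed-loop pole is at s = −63.38.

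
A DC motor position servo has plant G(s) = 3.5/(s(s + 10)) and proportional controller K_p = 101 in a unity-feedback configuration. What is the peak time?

T_p = 0.173 s

The closed-loop denominator s² + 10s + 353.5 gives ω_n = √353.5 = 18.8 and ζ = 10/(2ω_n) = 0.2659.
Damped frequency ω_d = ω_n√(1−ζ²) = 18.12 rad/s, so peak time T_p = π/ω_d = 0.173 s.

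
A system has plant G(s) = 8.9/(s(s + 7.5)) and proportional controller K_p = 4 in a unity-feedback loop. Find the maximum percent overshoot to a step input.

Closed-loop characteristic equation: s² + 7.5s + 35.6 = 0, so ω_n = 5.967 rad/s and ζ = 7.5/(2·5.967) = 0.6285.
%OS = 100·exp(−πζ/√(1−ζ²)) = 100·exp(−π·0.6285/√0.605) = 7.9%.

7.9%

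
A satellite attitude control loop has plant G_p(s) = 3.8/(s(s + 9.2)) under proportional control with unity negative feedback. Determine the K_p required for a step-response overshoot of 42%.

K_p = 78.6

From %OS = 100·exp(−πζ/√(1−ζ²)) = 42%, ζ = −ln(0.42)/√(π²+ln²(0.42)) = 0.2662.
Characteristic equation s² + 9.2s + 3.8K_p = 0 gives ζ = 9.2/(2√(3.8K_p)).
Setting ζ = 0.2662: √(3.8K_p) = 9.2/(2·0.2662) = 17.28, so K_p = 298.7/3.8 = 78.6.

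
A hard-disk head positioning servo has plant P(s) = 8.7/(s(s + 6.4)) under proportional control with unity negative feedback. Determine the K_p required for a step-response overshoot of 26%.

From %OS = 100·exp(−πζ/√(1−ζ²)) = 26%, ζ = −ln(0.26)/√(π²+ln²(0.26)) = 0.3941.
Characteristic equation s² + 6.4s + 8.7K_p = 0 gives ζ = 6.4/(2√(8.7K_p)).
Setting ζ = 0.3941: √(8.7K_p) = 6.4/(2·0.3941) = 8.12, so K_p = 65.94/8.7 = 7.58.

K_p = 7.58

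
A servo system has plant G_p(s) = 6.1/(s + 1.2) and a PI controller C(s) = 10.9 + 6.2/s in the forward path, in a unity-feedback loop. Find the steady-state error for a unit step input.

0

The open loop C(s)G_p(s) has a pole at the origin (type 1), so the static position error constant is infinite and e_ss = 1/(1+∞) = 0.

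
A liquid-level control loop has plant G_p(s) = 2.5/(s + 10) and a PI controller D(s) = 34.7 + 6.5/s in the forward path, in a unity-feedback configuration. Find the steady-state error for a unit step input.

The open loop D(s)G_p(s) has a pole at the origin (type 1), so the static position error constant is infinite and e_ss = 1/(1+∞) = 0.

0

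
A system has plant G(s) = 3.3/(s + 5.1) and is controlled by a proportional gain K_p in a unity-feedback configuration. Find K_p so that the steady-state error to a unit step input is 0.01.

The loop is type 0, so e_ss(step) = 1/(1 + K_pos) with K_pos = K_p·G(0).
G(0) = 0.6471. Require 1/(1 + K_p·0.6471) = 0.01, so 1 + 0.6471·K_p = 100.
K_p = (100 − 1)/0.6471 = 153.

K_p = 153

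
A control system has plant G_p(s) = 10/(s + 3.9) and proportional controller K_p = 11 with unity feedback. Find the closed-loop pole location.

Closed-loop transfer function: T(s) = K_p·G_p(s)/(1 + K_p·G_p(s)) = 110/(s + 3.9 + 110) = 110/(s + 113.9).
The closed-loop pole is at s = −113.9.

s = -113.9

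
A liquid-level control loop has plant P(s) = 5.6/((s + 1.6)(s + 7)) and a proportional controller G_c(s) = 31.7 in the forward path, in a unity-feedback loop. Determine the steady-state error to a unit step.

The loop is type 0. Static position error constant K_pos = G_c(0)·P(0) = 31.7·0.5 = 15.85.
Steady-state error to a unit step: e_ss = 1/(1+K_pos) = 1/16.85 = 0.0593.

0.0593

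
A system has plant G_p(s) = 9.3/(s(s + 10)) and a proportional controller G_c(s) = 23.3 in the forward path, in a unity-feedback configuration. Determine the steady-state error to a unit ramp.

The loop has one pole at the origin (type 1). Velocity error constant K_v = lim_{s→0} s·G_c(s)G_p(s) = 23.3·9.3/10 = 21.67.
Steady-state error to a unit ramp: e_ss = 1/K_v = 0.0461.

0.0461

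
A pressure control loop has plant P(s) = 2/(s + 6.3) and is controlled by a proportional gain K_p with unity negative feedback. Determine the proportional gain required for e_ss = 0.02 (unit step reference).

For a type-0 loop with proportional control, e_ss = 1/(1 + K_p·P(0)).
P(0) = 0.3175. Require 1/(1 + K_p·0.3175) = 0.02, so 1 + 0.3175·K_p = 50.
K_p = (50 − 1)/0.3175 = 154.

K_p = 154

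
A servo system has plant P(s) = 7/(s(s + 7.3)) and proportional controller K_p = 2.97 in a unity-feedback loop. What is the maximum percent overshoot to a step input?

1.51%

Closed-loop characteristic equation: s² + 7.3s + 20.79 = 0, so ω_n = 4.56 rad/s and ζ = 7.3/(2·4.56) = 0.8005.
%OS = 100·exp(−πζ/√(1−ζ²)) = 100·exp(−π·0.8005/√0.3592) = 1.51%.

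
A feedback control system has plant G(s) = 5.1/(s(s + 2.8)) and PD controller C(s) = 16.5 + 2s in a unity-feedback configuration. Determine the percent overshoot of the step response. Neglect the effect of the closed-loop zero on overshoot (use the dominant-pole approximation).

4.27%

Forward path: (16.5 + 2s)·5.1/(s(s+2.8)). The closed-loop characteristic equation is s² + (2.8 + 5.1·2)s + 5.1·16.5 = 0.
That is s² + 13s + 84.15 = 0, so ω_n = 9.173 rad/s and ζ = 13/(2·9.173) = 0.7086.
%OS = 100·exp(−πζ/√(1−ζ²)) = 4.27%.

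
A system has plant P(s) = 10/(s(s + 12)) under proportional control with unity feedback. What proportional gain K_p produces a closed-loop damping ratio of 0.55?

K_p = 11.9

Closed-loop characteristic equation: s² + 12s + K_p·10 = 0.
So ω_n = √(10K_p) and 2ζω_n = 12, giving ζ = 12/(2√(10K_p)).
Setting ζ = 0.55: √(10K_p) = 12/(2·0.55) = 10.91, so K_p = 119/10 = 11.9.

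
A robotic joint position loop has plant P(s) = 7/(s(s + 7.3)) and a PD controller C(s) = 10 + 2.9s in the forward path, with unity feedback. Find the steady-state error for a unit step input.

The open loop C(s)P(s) has a pole at the origin (type 1), so the static position error constant is infinite and e_ss = 1/(1+∞) = 0.

0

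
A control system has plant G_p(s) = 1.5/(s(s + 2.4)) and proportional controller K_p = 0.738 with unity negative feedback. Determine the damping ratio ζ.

ζ = 1.14

The closed-loop denominator is s(s+2.4) + 0.738·1.5 = s² + 2.4s + 1.107.
So ω_n² = 1.107 ⇒ ω_n = 1.052 rad/s, and ζ = 2.4/(2ω_n) = 1.14.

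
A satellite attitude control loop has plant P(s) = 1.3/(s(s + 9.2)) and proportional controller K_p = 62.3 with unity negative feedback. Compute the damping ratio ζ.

The closed-loop denominator is s(s+9.2) + 62.3·1.3 = s² + 9.2s + 80.99.
Matching s² + 2ζω_n s + ω_n²: ω_n = √80.99 = 8.999 rad/s and 2ζω_n = 9.2, so ζ = 9.2/(2·8.999) = 0.511.

ζ = 0.511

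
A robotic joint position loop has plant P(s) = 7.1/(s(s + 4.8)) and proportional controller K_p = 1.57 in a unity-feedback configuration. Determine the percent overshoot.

3.88%

Closed-loop characteristic equation: s² + 4.8s + 11.15 = 0, so ω_n = 3.339 rad/s and ζ = 4.8/(2·3.339) = 0.7188.
%OS = 100·exp(−πζ/√(1−ζ²)) = 100·exp(−π·0.7188/√0.4833) = 3.88%.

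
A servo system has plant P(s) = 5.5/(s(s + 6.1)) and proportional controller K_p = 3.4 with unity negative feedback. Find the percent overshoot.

Closed-loop characteristic equation: s² + 6.1s + 18.7 = 0, so ω_n = 4.324 rad/s and ζ = 6.1/(2·4.324) = 0.7053.
%OS = 100·exp(−πζ/√(1−ζ²)) = 100·exp(−π·0.7053/√0.5025) = 4.39%.

4.39%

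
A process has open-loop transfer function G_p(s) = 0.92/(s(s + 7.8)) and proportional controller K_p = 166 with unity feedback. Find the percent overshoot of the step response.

The closed-loop denominator s² + 7.8s + 152.7 gives ω_n = √152.7 = 12.36 and ζ = 7.8/(2ω_n) = 0.3156.
%OS = 100·exp(−πζ/√(1−ζ²)) = 100·exp(−π·0.3156/√0.9004) = 35.2%.

35.2%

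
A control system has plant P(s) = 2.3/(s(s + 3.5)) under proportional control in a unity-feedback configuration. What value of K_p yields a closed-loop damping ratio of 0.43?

Closed-loop characteristic equation: s² + 3.5s + K_p·2.3 = 0.
So ω_n = √(2.3K_p) and 2ζω_n = 3.5, giving ζ = 3.5/(2√(2.3K_p)).
Setting ζ = 0.43: √(2.3K_p) = 3.5/(2·0.43) = 4.07, so K_p = 16.56/2.3 = 7.2.

K_p = 7.2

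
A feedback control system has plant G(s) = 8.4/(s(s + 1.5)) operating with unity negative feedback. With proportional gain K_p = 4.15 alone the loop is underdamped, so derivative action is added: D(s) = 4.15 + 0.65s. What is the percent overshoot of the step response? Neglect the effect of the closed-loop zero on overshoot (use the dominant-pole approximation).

10.1%

Forward path: (4.15 + 0.65s)·8.4/(s(s+1.5)). The closed-loop characteristic equation is s² + (1.5 + 8.4·0.65)s + 8.4·4.15 = 0.
That is s² + 6.96s + 34.86 = 0, so ω_n = 5.904 rad/s and ζ = 6.96/(2·5.904) = 0.5894.
%OS = 100·exp(−πζ/√(1−ζ²)) = 10.1%.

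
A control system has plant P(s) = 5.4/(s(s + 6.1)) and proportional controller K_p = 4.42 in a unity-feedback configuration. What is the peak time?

The closed-loop denominator s² + 6.1s + 23.87 gives ω_n = √23.87 = 4.885 and ζ = 6.1/(2ω_n) = 0.6243.
Damped frequency ω_d = ω_n√(1−ζ²) = 3.816 rad/s, so peak time T_p = π/ω_d = 0.823 s.

T_p = 0.823 s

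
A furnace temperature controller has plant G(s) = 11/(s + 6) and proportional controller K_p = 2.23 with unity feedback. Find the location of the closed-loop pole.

Closed-loop transfer function: T(s) = K_p·G(s)/(1 + K_p·G(s)) = 24.53/(s + 6 + 24.53) = 24.53/(s + 30.53).
The closed-loop pole is at s = −30.53.

s = -30.53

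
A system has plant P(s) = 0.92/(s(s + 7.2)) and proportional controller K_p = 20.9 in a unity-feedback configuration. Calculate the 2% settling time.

From 1 + K_pP(s) = 0: s² + 7.2s + 19.23 = 0 ⇒ ω_n = 4.385, ζ = 0.821.
2% settling time T_s ≈ 4/(ζω_n) = 4/3.6 = 1.11 s.

T_s ≈ 1.11 s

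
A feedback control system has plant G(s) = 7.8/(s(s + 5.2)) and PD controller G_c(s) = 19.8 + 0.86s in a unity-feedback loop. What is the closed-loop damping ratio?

Forward path: (19.8 + 0.86s)·7.8/(s(s+5.2)). The closed-loop characteristic equation is s² + (5.2 + 7.8·0.86)s + 7.8·19.8 = 0.
That is s² + 11.91s + 154.4 = 0, so ω_n = 12.43 rad/s and ζ = 11.91/(2·12.43) = 0.4791.

ζ = 0.479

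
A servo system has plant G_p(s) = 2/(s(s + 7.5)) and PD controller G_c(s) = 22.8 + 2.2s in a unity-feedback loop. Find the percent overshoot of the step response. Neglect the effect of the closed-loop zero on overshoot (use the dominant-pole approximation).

0.287%

Forward path: (22.8 + 2.2s)·2/(s(s+7.5)). The closed-loop characteristic equation is s² + (7.5 + 2·2.2)s + 2·22.8 = 0.
That is s² + 11.9s + 45.6 = 0, so ω_n = 6.753 rad/s and ζ = 11.9/(2·6.753) = 0.8811.
%OS = 100·exp(−πζ/√(1−ζ²)) = 0.287%.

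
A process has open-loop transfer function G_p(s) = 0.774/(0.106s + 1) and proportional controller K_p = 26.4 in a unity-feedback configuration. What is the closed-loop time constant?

τ = 0.00495 s

Closed loop: T(s) = K_p·G_p/(1+K_p·G_p) = 20.43/(0.106s + 1 + 20.43), with pole at s = −(1 + 20.43)/0.106 = −202.2.
Closed-loop time constant τ = 1/202.2 = 0.00495 s.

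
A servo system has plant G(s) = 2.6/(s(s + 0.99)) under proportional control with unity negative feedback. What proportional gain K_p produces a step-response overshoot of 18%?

From %OS = 100·exp(−πζ/√(1−ζ²)) = 18%, ζ = −ln(0.18)/√(π²+ln²(0.18)) = 0.4791.
Characteristic equation s² + 0.99s + 2.6K_p = 0 gives ζ = 0.99/(2√(2.6K_p)).
Setting ζ = 0.4791: √(2.6K_p) = 0.99/(2·0.4791) = 1.033, so K_p = 1.067/2.6 = 0.411.

K_p = 0.411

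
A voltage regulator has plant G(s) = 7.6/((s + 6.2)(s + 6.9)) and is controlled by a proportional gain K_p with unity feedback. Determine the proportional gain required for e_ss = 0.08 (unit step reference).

The loop is type 0, so e_ss(step) = 1/(1 + K_pos) with K_pos = K_p·G(0).
G(0) = 0.1777. Require 1/(1 + K_p·0.1777) = 0.08, so 1 + 0.1777·K_p = 12.5.
K_p = (12.5 − 1)/0.1777 = 64.7.

K_p = 64.7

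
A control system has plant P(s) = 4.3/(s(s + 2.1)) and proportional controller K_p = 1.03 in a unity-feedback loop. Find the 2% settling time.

T_s ≈ 3.81 s

Closed-loop characteristic equation: s² + 2.1s + 4.429 = 0, so ω_n = 2.105 rad/s and ζ = 2.1/(2·2.105) = 0.4989.
2% settling time T_s ≈ 4/(ζω_n) = 4/1.05 = 3.81 s.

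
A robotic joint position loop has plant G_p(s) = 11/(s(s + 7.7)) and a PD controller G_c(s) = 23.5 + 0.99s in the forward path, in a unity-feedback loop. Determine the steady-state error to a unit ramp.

The loop has one pole at the origin (type 1). Velocity error constant K_v = lim_{s→0} s·G_c(s)G_p(s) = 23.5·11/7.7 = 33.57.
Steady-state error to a unit ramp: e_ss = 1/K_v = 0.0298.

0.0298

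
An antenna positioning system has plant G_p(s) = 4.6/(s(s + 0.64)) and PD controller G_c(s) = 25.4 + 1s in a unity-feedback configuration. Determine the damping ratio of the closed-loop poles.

ζ = 0.242

Forward path: (25.4 + 1s)·4.6/(s(s+0.64)). The closed-loop characteristic equation is s² + (0.64 + 4.6·1)s + 4.6·25.4 = 0.
That is s² + 5.24s + 116.8 = 0, so ω_n = 10.81 rad/s and ζ = 5.24/(2·10.81) = 0.2424.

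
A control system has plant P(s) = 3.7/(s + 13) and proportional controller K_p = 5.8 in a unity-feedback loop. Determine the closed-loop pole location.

Closed-loop transfer function: T(s) = K_p·P(s)/(1 + K_p·P(s)) = 21.46/(s + 13 + 21.46) = 21.46/(s + 34.46).
The closed-loop pole is at s = −34.46.

s = -34.46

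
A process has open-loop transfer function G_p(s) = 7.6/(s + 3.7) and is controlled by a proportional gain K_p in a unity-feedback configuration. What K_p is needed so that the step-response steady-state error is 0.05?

Steady-state error for a unit step on this type-0 loop is 1/(1 + K_p·G_p(0)).
G_p(0) = 2.054. Require 1/(1 + K_p·2.054) = 0.05, so 1 + 2.054·K_p = 20.
K_p = (20 − 1)/2.054 = 9.25.

K_p = 9.25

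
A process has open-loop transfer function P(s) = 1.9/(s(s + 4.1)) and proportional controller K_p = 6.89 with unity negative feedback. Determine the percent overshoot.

The closed-loop denominator s² + 4.1s + 13.09 gives ω_n = √13.09 = 3.618 and ζ = 4.1/(2ω_n) = 0.5666.
%OS = 100·exp(−πζ/√(1−ζ²)) = 100·exp(−π·0.5666/√0.679) = 11.5%.

11.5%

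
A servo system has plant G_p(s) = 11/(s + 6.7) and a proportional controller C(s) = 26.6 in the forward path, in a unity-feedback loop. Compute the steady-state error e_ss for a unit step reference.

The loop is type 0. Static position error constant K_pos = C(0)·G_p(0) = 26.6·1.642 = 43.67.
Steady-state error to a unit step: e_ss = 1/(1+K_pos) = 1/44.67 = 0.0224.

0.0224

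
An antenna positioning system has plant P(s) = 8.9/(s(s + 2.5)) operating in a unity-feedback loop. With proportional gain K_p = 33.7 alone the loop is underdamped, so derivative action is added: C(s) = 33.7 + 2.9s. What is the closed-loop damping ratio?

ζ = 0.817

Forward path: (33.7 + 2.9s)·8.9/(s(s+2.5)). The closed-loop characteristic equation is s² + (2.5 + 8.9·2.9)s + 8.9·33.7 = 0.
That is s² + 28.31s + 299.9 = 0, so ω_n = 17.32 rad/s and ζ = 28.31/(2·17.32) = 0.8173.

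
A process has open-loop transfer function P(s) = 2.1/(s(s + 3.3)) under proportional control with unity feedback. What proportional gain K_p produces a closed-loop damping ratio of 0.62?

K_p = 3.37

Closed-loop characteristic equation: s² + 3.3s + K_p·2.1 = 0.
So ω_n = √(2.1K_p) and 2ζω_n = 3.3, giving ζ = 3.3/(2√(2.1K_p)).
Setting ζ = 0.62: √(2.1K_p) = 3.3/(2·0.62) = 2.661, so K_p = 7.082/2.1 = 3.37.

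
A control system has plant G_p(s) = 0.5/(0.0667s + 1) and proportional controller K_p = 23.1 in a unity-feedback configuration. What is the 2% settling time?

T_s ≈ 0.0213 s

Closed loop: T(s) = K_p·G_p/(1+K_p·G_p) = 11.55/(0.0667s + 1 + 11.55), with pole at s = −(1 + 11.55)/0.0667 = −188.2.
τ = 1/188.2 = 0.005315 s, so 2% settling time ≈ 4τ = 0.0213 s.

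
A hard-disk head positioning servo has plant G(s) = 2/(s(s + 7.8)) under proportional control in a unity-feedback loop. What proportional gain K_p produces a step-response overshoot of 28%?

From %OS = 100·exp(−πζ/√(1−ζ²)) = 28%, ζ = −ln(0.28)/√(π²+ln²(0.28)) = 0.3755.
Characteristic equation s² + 7.8s + 2K_p = 0 gives ζ = 7.8/(2√(2K_p)).
Setting ζ = 0.3755: √(2K_p) = 7.8/(2·0.3755) = 10.39, so K_p = 107.8/2 = 53.9.

K_p = 53.9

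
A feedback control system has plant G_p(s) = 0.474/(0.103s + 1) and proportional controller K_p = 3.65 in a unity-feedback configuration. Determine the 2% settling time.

T_s ≈ 0.151 s

Closed loop: T(s) = K_p·G_p/(1+K_p·G_p) = 1.73/(0.103s + 1 + 1.73), with pole at s = −(1 + 1.73)/0.103 = −26.51.
τ = 1/26.51 = 0.03773 s, so 2% settling time ≈ 4τ = 0.151 s.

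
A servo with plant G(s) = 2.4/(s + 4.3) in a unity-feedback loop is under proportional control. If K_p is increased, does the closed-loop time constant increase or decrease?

decrease

The closed-loop bandwidth 4.3+K_p·2.4 grows with K_p, so τ shrinks.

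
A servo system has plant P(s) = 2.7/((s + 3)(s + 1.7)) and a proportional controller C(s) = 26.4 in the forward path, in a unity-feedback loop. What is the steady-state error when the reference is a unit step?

The loop is type 0. Static position error constant K_pos = C(0)·P(0) = 26.4·0.5294 = 13.98.
Steady-state error to a unit step: e_ss = 1/(1+K_pos) = 1/14.98 = 0.0668.

0.0668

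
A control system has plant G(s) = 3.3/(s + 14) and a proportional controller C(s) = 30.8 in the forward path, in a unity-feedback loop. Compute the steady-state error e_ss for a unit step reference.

0.121

The loop is type 0. Static position error constant K_pos = C(0)·G(0) = 30.8·0.2357 = 7.26.
Steady-state error to a unit step: e_ss = 1/(1+K_pos) = 1/8.26 = 0.121.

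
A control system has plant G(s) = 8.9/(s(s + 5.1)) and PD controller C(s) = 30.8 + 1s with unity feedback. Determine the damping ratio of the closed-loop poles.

Forward path: (30.8 + 1s)·8.9/(s(s+5.1)). The closed-loop characteristic equation is s² + (5.1 + 8.9·1)s + 8.9·30.8 = 0.
That is s² + 14s + 274.1 = 0, so ω_n = 16.56 rad/s and ζ = 14/(2·16.56) = 0.4228.

ζ = 0.423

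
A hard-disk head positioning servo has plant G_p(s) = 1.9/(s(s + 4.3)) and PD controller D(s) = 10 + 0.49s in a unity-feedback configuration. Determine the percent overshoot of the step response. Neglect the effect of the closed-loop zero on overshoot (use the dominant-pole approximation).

Forward path: (10 + 0.49s)·1.9/(s(s+4.3)). The closed-loop characteristic equation is s² + (4.3 + 1.9·0.49)s + 1.9·10 = 0.
That is s² + 5.231s + 19 = 0, so ω_n = 4.359 rad/s and ζ = 5.231/(2·4.359) = 0.6.
%OS = 100·exp(−πζ/√(1−ζ²)) = 9.48%.

9.48%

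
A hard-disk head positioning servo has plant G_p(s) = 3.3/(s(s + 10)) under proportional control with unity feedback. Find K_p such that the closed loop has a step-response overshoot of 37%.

From %OS = 100·exp(−πζ/√(1−ζ²)) = 37%, ζ = −ln(0.37)/√(π²+ln²(0.37)) = 0.3017.
Characteristic equation s² + 10s + 3.3K_p = 0 gives ζ = 10/(2√(3.3K_p)).
Setting ζ = 0.3017: √(3.3K_p) = 10/(2·0.3017) = 16.57, so K_p = 274.6/3.3 = 83.2.

K_p = 83.2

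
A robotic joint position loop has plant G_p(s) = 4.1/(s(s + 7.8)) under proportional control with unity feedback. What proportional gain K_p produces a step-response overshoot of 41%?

K_p = 49.8

From %OS = 100·exp(−πζ/√(1−ζ²)) = 41%, ζ = −ln(0.41)/√(π²+ln²(0.41)) = 0.273.
Characteristic equation s² + 7.8s + 4.1K_p = 0 gives ζ = 7.8/(2√(4.1K_p)).
Setting ζ = 0.273: √(4.1K_p) = 7.8/(2·0.273) = 14.28, so K_p = 204/4.1 = 49.8.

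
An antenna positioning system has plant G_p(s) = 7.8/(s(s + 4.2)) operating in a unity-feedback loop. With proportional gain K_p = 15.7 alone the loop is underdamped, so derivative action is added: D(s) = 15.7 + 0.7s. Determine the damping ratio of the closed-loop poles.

ζ = 0.436

Forward path: (15.7 + 0.7s)·7.8/(s(s+4.2)). The closed-loop characteristic equation is s² + (4.2 + 7.8·0.7)s + 7.8·15.7 = 0.
That is s² + 9.66s + 122.5 = 0, so ω_n = 11.07 rad/s and ζ = 9.66/(2·11.07) = 0.4365.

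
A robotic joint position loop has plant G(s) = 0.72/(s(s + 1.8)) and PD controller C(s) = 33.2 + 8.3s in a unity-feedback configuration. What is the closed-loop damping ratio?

Forward path: (33.2 + 8.3s)·0.72/(s(s+1.8)). The closed-loop characteristic equation is s² + (1.8 + 0.72·8.3)s + 0.72·33.2 = 0.
That is s² + 7.776s + 23.9 = 0, so ω_n = 4.889 rad/s and ζ = 7.776/(2·4.889) = 0.7952.

ζ = 0.795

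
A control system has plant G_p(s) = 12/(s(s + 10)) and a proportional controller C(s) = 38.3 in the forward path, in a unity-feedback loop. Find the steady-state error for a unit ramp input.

0.0218

The loop has one pole at the origin (type 1). Velocity error constant K_v = lim_{s→0} s·C(s)G_p(s) = 38.3·12/10 = 45.96.
Steady-state error to a unit ramp: e_ss = 1/K_v = 0.0218.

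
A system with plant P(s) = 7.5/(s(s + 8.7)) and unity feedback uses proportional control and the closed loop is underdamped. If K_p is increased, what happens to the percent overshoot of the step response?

increase

Characteristic equation s² + 8.7s + K_p·7.5 = 0: raising K_p raises ω_n while 2ζω_n = 8.7 is fixed, so ζ falls and overshoot grows.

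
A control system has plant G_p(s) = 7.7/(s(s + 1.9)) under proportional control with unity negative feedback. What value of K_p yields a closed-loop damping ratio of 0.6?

Closed-loop characteristic equation: s² + 1.9s + K_p·7.7 = 0.
So ω_n = √(7.7K_p) and 2ζω_n = 1.9, giving ζ = 1.9/(2√(7.7K_p)).
Setting ζ = 0.6: √(7.7K_p) = 1.9/(2·0.6) = 1.583, so K_p = 2.507/7.7 = 0.326.

K_p = 0.326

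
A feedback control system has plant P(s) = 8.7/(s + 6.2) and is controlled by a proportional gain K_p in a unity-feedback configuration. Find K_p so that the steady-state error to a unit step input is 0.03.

For a type-0 loop with proportional control, e_ss = 1/(1 + K_p·P(0)).
P(0) = 1.403. Require 1/(1 + K_p·1.403) = 0.03, so 1 + 1.403·K_p = 33.33.
K_p = (33.33 − 1)/1.403 = 23.

K_p = 23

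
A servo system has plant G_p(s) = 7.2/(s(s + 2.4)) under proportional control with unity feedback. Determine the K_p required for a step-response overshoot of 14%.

From %OS = 100·exp(−πζ/√(1−ζ²)) = 14%, ζ = −ln(0.14)/√(π²+ln²(0.14)) = 0.5305.
Characteristic equation s² + 2.4s + 7.2K_p = 0 gives ζ = 2.4/(2√(7.2K_p)).
Setting ζ = 0.5305: √(7.2K_p) = 2.4/(2·0.5305) = 2.262, so K_p = 5.117/7.2 = 0.711.

K_p = 0.711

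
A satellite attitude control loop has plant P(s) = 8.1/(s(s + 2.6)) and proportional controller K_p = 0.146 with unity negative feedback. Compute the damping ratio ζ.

ζ = 1.2

With unity feedback the closed-loop characteristic equation is s² + 2.6s + 0.146·8.1 = s² + 2.6s + 1.183 = 0.
So ω_n² = 1.183 ⇒ ω_n = 1.087 rad/s, and ζ = 2.6/(2ω_n) = 1.2.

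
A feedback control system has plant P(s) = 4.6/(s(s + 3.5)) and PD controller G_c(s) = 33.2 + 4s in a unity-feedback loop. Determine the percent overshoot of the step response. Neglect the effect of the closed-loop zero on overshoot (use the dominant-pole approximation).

0.247%

Forward path: (33.2 + 4s)·4.6/(s(s+3.5)). The closed-loop characteristic equation is s² + (3.5 + 4.6·4)s + 4.6·33.2 = 0.
That is s² + 21.9s + 152.7 = 0, so ω_n = 12.36 rad/s and ζ = 21.9/(2·12.36) = 0.8861.
%OS = 100·exp(−πζ/√(1−ζ²)) = 0.247%.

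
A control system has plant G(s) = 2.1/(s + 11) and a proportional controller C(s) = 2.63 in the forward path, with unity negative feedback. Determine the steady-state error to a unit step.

0.666

The loop is type 0. Static position error constant K_pos = C(0)·G(0) = 2.63·0.1909 = 0.5021.
Steady-state error to a unit step: e_ss = 1/(1+K_pos) = 1/1.502 = 0.666.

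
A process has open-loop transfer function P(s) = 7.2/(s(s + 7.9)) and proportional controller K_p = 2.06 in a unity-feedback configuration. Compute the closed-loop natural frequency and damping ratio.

ω_n = 3.85 rad/s, ζ = 1.03

1 + K_p·P(s) = 0 gives s² + 7.9s + 14.83 = 0.
So ω_n² = 14.83 ⇒ ω_n = 3.851 rad/s, and ζ = 7.9/(2ω_n) = 1.03.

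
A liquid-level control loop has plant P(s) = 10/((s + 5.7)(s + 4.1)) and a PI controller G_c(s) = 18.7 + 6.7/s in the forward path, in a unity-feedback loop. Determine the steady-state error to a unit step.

The open loop G_c(s)P(s) has a pole at the origin (type 1), so the static position error constant is infinite and e_ss = 1/(1+∞) = 0.

0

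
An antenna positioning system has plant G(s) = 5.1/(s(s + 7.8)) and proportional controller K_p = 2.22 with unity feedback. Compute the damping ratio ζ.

The closed-loop denominator is s(s+7.8) + 2.22·5.1 = s² + 7.8s + 11.32.
So ω_n² = 11.32 ⇒ ω_n = 3.365 rad/s, and ζ = 7.8/(2ω_n) = 1.16.

ζ = 1.16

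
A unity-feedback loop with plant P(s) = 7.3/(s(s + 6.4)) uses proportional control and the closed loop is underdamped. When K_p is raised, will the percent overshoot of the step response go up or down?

increase

Characteristic equation s² + 6.4s + K_p·7.3 = 0: raising K_p raises ω_n while 2ζω_n = 6.4 is fixed, so ζ falls and overshoot grows.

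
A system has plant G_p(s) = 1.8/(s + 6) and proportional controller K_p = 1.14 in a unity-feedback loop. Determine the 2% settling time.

Closed-loop transfer function: T(s) = K_p·G_p(s)/(1 + K_p·G_p(s)) = 2.052/(s + 6 + 2.052) = 2.052/(s + 8.052).
Time constant τ = 1/8.052 = 0.1242 s, so the 2% settling time is about 4τ = 0.497 s.

T_s ≈ 0.497 s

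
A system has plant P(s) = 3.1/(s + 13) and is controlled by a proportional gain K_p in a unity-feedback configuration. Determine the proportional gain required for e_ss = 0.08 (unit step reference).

The loop is type 0, so e_ss(step) = 1/(1 + K_pos) with K_pos = K_p·P(0).
P(0) = 0.2385. Require 1/(1 + K_p·0.2385) = 0.08, so 1 + 0.2385·K_p = 12.5.
K_p = (12.5 − 1)/0.2385 = 48.2.

K_p = 48.2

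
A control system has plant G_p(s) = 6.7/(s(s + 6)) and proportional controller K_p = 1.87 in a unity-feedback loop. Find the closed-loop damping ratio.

ζ = 0.848

With unity feedback the closed-loop characteristic equation is s² + 6s + 1.87·6.7 = s² + 6s + 12.53 = 0.
Matching s² + 2ζω_n s + ω_n²: ω_n = √12.53 = 3.54 rad/s and 2ζω_n = 6, so ζ = 6/(2·3.54) = 0.848.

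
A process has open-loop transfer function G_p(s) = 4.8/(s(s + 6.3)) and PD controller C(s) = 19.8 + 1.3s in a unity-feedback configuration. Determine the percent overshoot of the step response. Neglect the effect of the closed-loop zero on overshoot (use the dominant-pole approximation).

7.15%

Forward path: (19.8 + 1.3s)·4.8/(s(s+6.3)). The closed-loop characteristic equation is s² + (6.3 + 4.8·1.3)s + 4.8·19.8 = 0.
That is s² + 12.54s + 95.04 = 0, so ω_n = 9.749 rad/s and ζ = 12.54/(2·9.749) = 0.6432.
%OS = 100·exp(−πζ/√(1−ζ²)) = 7.15%.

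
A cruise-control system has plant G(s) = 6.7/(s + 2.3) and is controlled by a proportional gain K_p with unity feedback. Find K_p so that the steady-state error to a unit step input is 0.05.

K_p = 6.52

For a type-0 loop with proportional control, e_ss = 1/(1 + K_p·G(0)).
G(0) = 2.913. Require 1/(1 + K_p·2.913) = 0.05, so 1 + 2.913·K_p = 20.
K_p = (20 − 1)/2.913 = 6.52.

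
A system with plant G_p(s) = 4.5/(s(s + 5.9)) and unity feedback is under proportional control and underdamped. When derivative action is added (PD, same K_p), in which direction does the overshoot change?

decrease

With PD the characteristic equation becomes s² + (a + K·K_d)s + K·K_p = 0; the damping term grows, ζ rises, overshoot falls.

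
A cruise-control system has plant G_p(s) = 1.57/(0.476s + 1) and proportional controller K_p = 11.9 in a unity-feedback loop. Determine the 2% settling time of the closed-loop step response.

T_s ≈ 0.0967 s

Closed loop: T(s) = K_p·G_p/(1+K_p·G_p) = 18.68/(0.476s + 1 + 18.68), with pole at s = −(1 + 18.68)/0.476 = −41.35.
τ = 1/41.35 = 0.02418 s, so 2% settling time ≈ 4τ = 0.0967 s.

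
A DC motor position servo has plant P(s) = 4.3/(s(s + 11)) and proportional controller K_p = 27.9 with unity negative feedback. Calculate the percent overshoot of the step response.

From 1 + K_pP(s) = 0: s² + 11s + 120 = 0 ⇒ ω_n = 10.95, ζ = 0.5021.
%OS = 100·exp(−πζ/√(1−ζ²)) = 100·exp(−π·0.5021/√0.7479) = 16.1%.

16.1%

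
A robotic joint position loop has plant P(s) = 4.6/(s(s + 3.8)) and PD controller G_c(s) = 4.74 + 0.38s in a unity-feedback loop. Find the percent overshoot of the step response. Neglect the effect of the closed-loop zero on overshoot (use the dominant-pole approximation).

9.83%

Forward path: (4.74 + 0.38s)·4.6/(s(s+3.8)). The closed-loop characteristic equation is s² + (3.8 + 4.6·0.38)s + 4.6·4.74 = 0.
That is s² + 5.548s + 21.8 = 0, so ω_n = 4.669 rad/s and ζ = 5.548/(2·4.669) = 0.5941.
%OS = 100·exp(−πζ/√(1−ζ²)) = 9.83%.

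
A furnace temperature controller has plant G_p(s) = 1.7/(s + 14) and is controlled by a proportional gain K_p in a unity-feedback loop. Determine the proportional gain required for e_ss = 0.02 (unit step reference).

For a type-0 loop with proportional control, e_ss = 1/(1 + K_p·G_p(0)).
G_p(0) = 0.1214. Require 1/(1 + K_p·0.1214) = 0.02, so 1 + 0.1214·K_p = 50.
K_p = (50 − 1)/0.1214 = 404.

K_p = 404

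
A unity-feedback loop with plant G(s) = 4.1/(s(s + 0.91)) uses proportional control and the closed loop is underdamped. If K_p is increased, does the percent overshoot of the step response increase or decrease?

increase

Characteristic equation s² + 0.91s + K_p·4.1 = 0: raising K_p raises ω_n while 2ζω_n = 0.91 is fixed, so ζ falls and overshoot grows.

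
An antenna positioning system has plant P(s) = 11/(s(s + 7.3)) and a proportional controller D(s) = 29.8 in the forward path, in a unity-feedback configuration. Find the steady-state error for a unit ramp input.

The loop has one pole at the origin (type 1). Velocity error constant K_v = lim_{s→0} s·D(s)P(s) = 29.8·11/7.3 = 44.9.
Steady-state error to a unit ramp: e_ss = 1/K_v = 0.0223.

0.0223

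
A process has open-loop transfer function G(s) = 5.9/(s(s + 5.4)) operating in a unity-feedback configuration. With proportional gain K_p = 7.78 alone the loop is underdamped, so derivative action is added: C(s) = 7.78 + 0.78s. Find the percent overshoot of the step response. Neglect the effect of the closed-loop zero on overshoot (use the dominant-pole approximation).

Forward path: (7.78 + 0.78s)·5.9/(s(s+5.4)). The closed-loop characteristic equation is s² + (5.4 + 5.9·0.78)s + 5.9·7.78 = 0.
That is s² + 10s + 45.9 = 0, so ω_n = 6.775 rad/s and ζ = 10/(2·6.775) = 0.7381.
%OS = 100·exp(−πζ/√(1−ζ²)) = 3.22%.

3.22%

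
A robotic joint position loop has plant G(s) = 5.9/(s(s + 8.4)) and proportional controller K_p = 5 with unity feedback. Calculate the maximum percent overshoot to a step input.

The closed-loop denominator s² + 8.4s + 29.5 gives ω_n = √29.5 = 5.431 and ζ = 8.4/(2ω_n) = 0.7733.
%OS = 100·exp(−πζ/√(1−ζ²)) = 100·exp(−π·0.7733/√0.402) = 2.17%.

2.17%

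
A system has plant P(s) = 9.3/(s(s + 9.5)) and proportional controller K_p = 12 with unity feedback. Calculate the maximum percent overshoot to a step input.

From 1 + K_pP(s) = 0: s² + 9.5s + 111.6 = 0 ⇒ ω_n = 10.56, ζ = 0.4496.
%OS = 100·exp(−πζ/√(1−ζ²)) = 100·exp(−π·0.4496/√0.7978) = 20.6%.

20.6%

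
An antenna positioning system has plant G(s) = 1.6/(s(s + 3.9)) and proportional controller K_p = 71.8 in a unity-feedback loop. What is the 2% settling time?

From 1 + K_pG(s) = 0: s² + 3.9s + 114.9 = 0 ⇒ ω_n = 10.72, ζ = 0.1819.
2% settling time T_s ≈ 4/(ζω_n) = 4/1.95 = 2.05 s.

T_s ≈ 2.05 s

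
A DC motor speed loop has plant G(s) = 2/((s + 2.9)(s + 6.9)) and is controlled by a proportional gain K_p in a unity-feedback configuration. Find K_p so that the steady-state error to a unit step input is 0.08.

K_p = 115

Steady-state error for a unit step on this type-0 loop is 1/(1 + K_p·G(0)).
G(0) = 0.09995. Require 1/(1 + K_p·0.09995) = 0.08, so 1 + 0.09995·K_p = 12.5.
K_p = (12.5 − 1)/0.09995 = 115.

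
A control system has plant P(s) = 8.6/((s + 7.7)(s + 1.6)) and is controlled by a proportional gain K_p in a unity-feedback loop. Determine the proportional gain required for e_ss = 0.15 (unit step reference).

For a type-0 loop with proportional control, e_ss = 1/(1 + K_p·P(0)).
P(0) = 0.6981. Require 1/(1 + K_p·0.6981) = 0.15, so 1 + 0.6981·K_p = 6.667.
K_p = (6.667 − 1)/0.6981 = 8.12.

K_p = 8.12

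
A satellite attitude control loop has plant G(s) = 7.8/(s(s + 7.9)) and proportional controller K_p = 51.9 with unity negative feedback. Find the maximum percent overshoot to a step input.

53.3%

The closed-loop denominator s² + 7.9s + 404.8 gives ω_n = √404.8 = 20.12 and ζ = 7.9/(2ω_n) = 0.1963.
%OS = 100·exp(−πζ/√(1−ζ²)) = 100·exp(−π·0.1963/√0.9615) = 53.3%.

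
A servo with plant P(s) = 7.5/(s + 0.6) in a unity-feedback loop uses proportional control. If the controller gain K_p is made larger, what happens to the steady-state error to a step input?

e_ss = 1/(1 + K_p·P(0)); a larger K_p raises the denominator, so e_ss decreases.

decrease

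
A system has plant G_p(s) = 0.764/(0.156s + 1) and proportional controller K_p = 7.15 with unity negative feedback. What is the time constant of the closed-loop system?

Closed loop: T(s) = K_p·G_p/(1+K_p·G_p) = 5.463/(0.156s + 1 + 5.463), with pole at s = −(1 + 5.463)/0.156 = −41.43.
Closed-loop time constant τ = 1/41.43 = 0.0241 s.

τ = 0.0241 s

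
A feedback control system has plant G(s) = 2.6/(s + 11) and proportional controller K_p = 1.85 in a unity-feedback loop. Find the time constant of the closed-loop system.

τ = 0.0633 s

Closed-loop transfer function: T(s) = K_p·G(s)/(1 + K_p·G(s)) = 4.81/(s + 11 + 4.81) = 4.81/(s + 15.81).
Time constant τ = 1/15.81 = 0.0633 s.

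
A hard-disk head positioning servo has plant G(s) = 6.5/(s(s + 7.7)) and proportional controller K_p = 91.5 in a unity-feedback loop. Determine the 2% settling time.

From 1 + K_pG(s) = 0: s² + 7.7s + 594.8 = 0 ⇒ ω_n = 24.39, ζ = 0.1579.
2% settling time T_s ≈ 4/(ζω_n) = 4/3.85 = 1.04 s.

T_s ≈ 1.04 s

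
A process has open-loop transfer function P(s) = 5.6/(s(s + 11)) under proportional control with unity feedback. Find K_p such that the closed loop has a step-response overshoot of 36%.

From %OS = 100·exp(−πζ/√(1−ζ²)) = 36%, ζ = −ln(0.36)/√(π²+ln²(0.36)) = 0.3093.
Characteristic equation s² + 11s + 5.6K_p = 0 gives ζ = 11/(2√(5.6K_p)).
Setting ζ = 0.3093: √(5.6K_p) = 11/(2·0.3093) = 17.78, so K_p = 316.3/5.6 = 56.5.

K_p = 56.5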